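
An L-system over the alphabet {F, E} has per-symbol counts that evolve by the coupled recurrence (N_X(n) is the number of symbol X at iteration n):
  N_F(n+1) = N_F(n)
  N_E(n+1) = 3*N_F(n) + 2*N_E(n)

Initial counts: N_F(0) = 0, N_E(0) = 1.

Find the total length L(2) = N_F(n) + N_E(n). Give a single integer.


Answer: 4

Derivation:
Step 0: N_F=0, N_E=1, L=1
Step 1: N_F=0, N_E=2, L=2
Step 2: N_F=0, N_E=4, L=4


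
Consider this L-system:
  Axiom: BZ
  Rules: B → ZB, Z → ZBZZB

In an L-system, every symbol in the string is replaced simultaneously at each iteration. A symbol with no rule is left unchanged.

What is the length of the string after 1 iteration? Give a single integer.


Answer: 7

Derivation:
Step 0: length = 2
Step 1: length = 7


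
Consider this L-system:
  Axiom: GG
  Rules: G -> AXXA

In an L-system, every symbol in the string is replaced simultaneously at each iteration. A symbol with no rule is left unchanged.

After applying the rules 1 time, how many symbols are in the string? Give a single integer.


Step 0: length = 2
Step 1: length = 8

Answer: 8


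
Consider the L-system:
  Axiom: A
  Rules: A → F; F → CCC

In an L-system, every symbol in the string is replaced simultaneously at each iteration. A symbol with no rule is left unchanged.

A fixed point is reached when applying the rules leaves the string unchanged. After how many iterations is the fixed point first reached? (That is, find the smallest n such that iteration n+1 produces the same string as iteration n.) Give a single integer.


Step 0: A
Step 1: F
Step 2: CCC
Step 3: CCC  (unchanged — fixed point at step 2)

Answer: 2


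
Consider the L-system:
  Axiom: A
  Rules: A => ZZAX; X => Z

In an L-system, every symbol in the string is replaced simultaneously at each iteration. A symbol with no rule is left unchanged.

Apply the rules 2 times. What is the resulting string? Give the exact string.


Answer: ZZZZAXZ

Derivation:
Step 0: A
Step 1: ZZAX
Step 2: ZZZZAXZ


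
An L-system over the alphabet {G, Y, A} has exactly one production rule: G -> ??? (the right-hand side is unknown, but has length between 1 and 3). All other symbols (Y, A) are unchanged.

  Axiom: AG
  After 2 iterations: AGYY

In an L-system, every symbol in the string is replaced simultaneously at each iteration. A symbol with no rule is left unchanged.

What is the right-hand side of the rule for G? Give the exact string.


Trying G -> GY:
  Step 0: AG
  Step 1: AGY
  Step 2: AGYY
Matches the given result.

Answer: GY


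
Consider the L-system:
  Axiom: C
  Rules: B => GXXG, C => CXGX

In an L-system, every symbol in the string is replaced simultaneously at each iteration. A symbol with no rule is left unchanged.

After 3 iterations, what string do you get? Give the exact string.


Answer: CXGXXGXXGX

Derivation:
Step 0: C
Step 1: CXGX
Step 2: CXGXXGX
Step 3: CXGXXGXXGX


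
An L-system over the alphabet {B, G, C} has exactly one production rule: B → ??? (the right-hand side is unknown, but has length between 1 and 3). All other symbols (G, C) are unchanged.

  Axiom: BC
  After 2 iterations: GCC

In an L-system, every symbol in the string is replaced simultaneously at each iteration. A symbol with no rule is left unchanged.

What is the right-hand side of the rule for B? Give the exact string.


Trying B → GC:
  Step 0: BC
  Step 1: GCC
  Step 2: GCC
Matches the given result.

Answer: GC


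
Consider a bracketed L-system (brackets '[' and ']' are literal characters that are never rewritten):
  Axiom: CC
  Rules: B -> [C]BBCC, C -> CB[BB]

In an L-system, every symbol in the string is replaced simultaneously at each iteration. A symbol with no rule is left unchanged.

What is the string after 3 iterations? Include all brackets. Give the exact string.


Answer: CB[BB][C]BBCC[[C]BBCC[C]BBCC][CB[BB]][C]BBCC[C]BBCCCB[BB]CB[BB][[CB[BB]][C]BBCC[C]BBCCCB[BB]CB[BB][CB[BB]][C]BBCC[C]BBCCCB[BB]CB[BB]]CB[BB][C]BBCC[[C]BBCC[C]BBCC][CB[BB]][C]BBCC[C]BBCCCB[BB]CB[BB][[CB[BB]][C]BBCC[C]BBCCCB[BB]CB[BB][CB[BB]][C]BBCC[C]BBCCCB[BB]CB[BB]]

Derivation:
Step 0: CC
Step 1: CB[BB]CB[BB]
Step 2: CB[BB][C]BBCC[[C]BBCC[C]BBCC]CB[BB][C]BBCC[[C]BBCC[C]BBCC]
Step 3: CB[BB][C]BBCC[[C]BBCC[C]BBCC][CB[BB]][C]BBCC[C]BBCCCB[BB]CB[BB][[CB[BB]][C]BBCC[C]BBCCCB[BB]CB[BB][CB[BB]][C]BBCC[C]BBCCCB[BB]CB[BB]]CB[BB][C]BBCC[[C]BBCC[C]BBCC][CB[BB]][C]BBCC[C]BBCCCB[BB]CB[BB][[CB[BB]][C]BBCC[C]BBCCCB[BB]CB[BB][CB[BB]][C]BBCC[C]BBCCCB[BB]CB[BB]]


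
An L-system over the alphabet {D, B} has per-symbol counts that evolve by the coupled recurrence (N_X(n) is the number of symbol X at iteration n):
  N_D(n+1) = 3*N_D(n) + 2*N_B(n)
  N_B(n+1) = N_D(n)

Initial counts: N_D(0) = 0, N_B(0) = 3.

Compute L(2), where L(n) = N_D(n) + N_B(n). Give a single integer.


Step 0: N_D=0, N_B=3, L=3
Step 1: N_D=6, N_B=0, L=6
Step 2: N_D=18, N_B=6, L=24

Answer: 24


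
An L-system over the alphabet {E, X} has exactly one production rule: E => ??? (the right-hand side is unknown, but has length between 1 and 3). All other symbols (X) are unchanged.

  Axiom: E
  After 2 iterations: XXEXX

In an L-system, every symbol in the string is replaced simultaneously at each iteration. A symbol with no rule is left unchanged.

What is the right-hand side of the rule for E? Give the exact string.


Trying E => XEX:
  Step 0: E
  Step 1: XEX
  Step 2: XXEXX
Matches the given result.

Answer: XEX


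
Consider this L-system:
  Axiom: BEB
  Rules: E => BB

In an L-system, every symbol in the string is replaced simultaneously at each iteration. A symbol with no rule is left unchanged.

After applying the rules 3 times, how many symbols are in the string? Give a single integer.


Step 0: length = 3
Step 1: length = 4
Step 2: length = 4
Step 3: length = 4

Answer: 4


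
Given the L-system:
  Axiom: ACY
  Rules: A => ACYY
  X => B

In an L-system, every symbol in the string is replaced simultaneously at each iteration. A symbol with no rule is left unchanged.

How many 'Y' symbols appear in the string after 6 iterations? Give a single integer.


Answer: 13

Derivation:
Step 0: ACY  (1 'Y')
Step 1: ACYYCY  (3 'Y')
Step 2: ACYYCYYCY  (5 'Y')
Step 3: ACYYCYYCYYCY  (7 'Y')
Step 4: ACYYCYYCYYCYYCY  (9 'Y')
Step 5: ACYYCYYCYYCYYCYYCY  (11 'Y')
Step 6: ACYYCYYCYYCYYCYYCYYCY  (13 'Y')


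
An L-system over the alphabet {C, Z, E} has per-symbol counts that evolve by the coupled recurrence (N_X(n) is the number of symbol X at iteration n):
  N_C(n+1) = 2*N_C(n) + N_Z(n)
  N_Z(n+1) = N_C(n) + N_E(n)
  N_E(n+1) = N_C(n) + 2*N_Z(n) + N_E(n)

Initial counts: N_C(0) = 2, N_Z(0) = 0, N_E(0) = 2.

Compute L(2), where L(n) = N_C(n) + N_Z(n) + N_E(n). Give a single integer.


Answer: 36

Derivation:
Step 0: N_C=2, N_Z=0, N_E=2, L=4
Step 1: N_C=4, N_Z=4, N_E=4, L=12
Step 2: N_C=12, N_Z=8, N_E=16, L=36


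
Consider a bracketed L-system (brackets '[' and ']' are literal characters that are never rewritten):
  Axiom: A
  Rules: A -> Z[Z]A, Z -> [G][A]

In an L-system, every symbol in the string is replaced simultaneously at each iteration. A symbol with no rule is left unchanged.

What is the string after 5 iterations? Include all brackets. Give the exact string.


Answer: [G][[G][Z[Z]A][[G][Z[Z]A]][G][A][[G][A]]Z[Z]A][[G][[G][Z[Z]A][[G][Z[Z]A]][G][A][[G][A]]Z[Z]A]][G][[G][A][[G][A]]Z[Z]A][[G][[G][A][[G][A]]Z[Z]A]][G][Z[Z]A][[G][Z[Z]A]][G][A][[G][A]]Z[Z]A

Derivation:
Step 0: A
Step 1: Z[Z]A
Step 2: [G][A][[G][A]]Z[Z]A
Step 3: [G][Z[Z]A][[G][Z[Z]A]][G][A][[G][A]]Z[Z]A
Step 4: [G][[G][A][[G][A]]Z[Z]A][[G][[G][A][[G][A]]Z[Z]A]][G][Z[Z]A][[G][Z[Z]A]][G][A][[G][A]]Z[Z]A
Step 5: [G][[G][Z[Z]A][[G][Z[Z]A]][G][A][[G][A]]Z[Z]A][[G][[G][Z[Z]A][[G][Z[Z]A]][G][A][[G][A]]Z[Z]A]][G][[G][A][[G][A]]Z[Z]A][[G][[G][A][[G][A]]Z[Z]A]][G][Z[Z]A][[G][Z[Z]A]][G][A][[G][A]]Z[Z]A


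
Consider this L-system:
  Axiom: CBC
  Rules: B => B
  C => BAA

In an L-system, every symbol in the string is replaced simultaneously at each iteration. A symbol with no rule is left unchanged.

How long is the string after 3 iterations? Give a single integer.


Step 0: length = 3
Step 1: length = 7
Step 2: length = 7
Step 3: length = 7

Answer: 7


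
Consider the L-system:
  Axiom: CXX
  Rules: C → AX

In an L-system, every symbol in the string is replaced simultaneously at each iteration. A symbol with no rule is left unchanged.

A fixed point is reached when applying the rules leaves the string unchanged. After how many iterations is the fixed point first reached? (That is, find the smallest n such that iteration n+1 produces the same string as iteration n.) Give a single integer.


Answer: 1

Derivation:
Step 0: CXX
Step 1: AXXX
Step 2: AXXX  (unchanged — fixed point at step 1)


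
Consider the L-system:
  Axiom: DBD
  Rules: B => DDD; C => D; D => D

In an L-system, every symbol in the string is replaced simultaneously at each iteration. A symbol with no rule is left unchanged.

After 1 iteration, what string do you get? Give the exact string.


Step 0: DBD
Step 1: DDDDD

Answer: DDDDD


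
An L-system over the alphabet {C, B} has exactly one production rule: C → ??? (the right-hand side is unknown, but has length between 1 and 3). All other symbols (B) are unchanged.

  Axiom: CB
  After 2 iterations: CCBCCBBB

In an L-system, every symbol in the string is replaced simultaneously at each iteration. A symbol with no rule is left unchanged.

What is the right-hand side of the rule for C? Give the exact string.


Answer: CCB

Derivation:
Trying C → CCB:
  Step 0: CB
  Step 1: CCBB
  Step 2: CCBCCBBB
Matches the given result.


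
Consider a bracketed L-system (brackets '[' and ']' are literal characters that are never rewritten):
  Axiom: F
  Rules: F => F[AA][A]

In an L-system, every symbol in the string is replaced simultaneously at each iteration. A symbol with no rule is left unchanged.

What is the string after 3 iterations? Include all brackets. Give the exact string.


Answer: F[AA][A][AA][A][AA][A]

Derivation:
Step 0: F
Step 1: F[AA][A]
Step 2: F[AA][A][AA][A]
Step 3: F[AA][A][AA][A][AA][A]


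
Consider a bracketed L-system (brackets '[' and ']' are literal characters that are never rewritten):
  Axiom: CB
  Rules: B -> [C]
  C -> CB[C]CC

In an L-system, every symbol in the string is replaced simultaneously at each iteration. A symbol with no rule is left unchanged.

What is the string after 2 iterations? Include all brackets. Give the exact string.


Step 0: CB
Step 1: CB[C]CC[C]
Step 2: CB[C]CC[C][CB[C]CC]CB[C]CCCB[C]CC[CB[C]CC]

Answer: CB[C]CC[C][CB[C]CC]CB[C]CCCB[C]CC[CB[C]CC]


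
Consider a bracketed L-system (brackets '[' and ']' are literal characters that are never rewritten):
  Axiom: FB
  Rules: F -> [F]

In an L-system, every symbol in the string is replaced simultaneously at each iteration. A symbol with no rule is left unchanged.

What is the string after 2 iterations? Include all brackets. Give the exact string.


Step 0: FB
Step 1: [F]B
Step 2: [[F]]B

Answer: [[F]]B


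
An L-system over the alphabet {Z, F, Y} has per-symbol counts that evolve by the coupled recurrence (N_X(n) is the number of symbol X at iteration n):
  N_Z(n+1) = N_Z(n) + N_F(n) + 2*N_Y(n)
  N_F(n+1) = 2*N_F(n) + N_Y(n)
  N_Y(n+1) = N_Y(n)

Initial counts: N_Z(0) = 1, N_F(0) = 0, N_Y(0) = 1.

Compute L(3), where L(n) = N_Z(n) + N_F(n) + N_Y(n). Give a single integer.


Answer: 19

Derivation:
Step 0: N_Z=1, N_F=0, N_Y=1, L=2
Step 1: N_Z=3, N_F=1, N_Y=1, L=5
Step 2: N_Z=6, N_F=3, N_Y=1, L=10
Step 3: N_Z=11, N_F=7, N_Y=1, L=19


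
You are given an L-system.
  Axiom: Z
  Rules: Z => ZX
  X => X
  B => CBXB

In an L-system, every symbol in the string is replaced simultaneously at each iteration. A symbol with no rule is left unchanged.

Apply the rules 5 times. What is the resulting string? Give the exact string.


Answer: ZXXXXX

Derivation:
Step 0: Z
Step 1: ZX
Step 2: ZXX
Step 3: ZXXX
Step 4: ZXXXX
Step 5: ZXXXXX


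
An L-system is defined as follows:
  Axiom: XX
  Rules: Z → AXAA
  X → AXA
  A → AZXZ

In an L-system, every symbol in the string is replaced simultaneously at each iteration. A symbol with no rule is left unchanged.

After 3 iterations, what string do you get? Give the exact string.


Answer: AZXZAXAAAXAAXAAAZXZAXAAZXZAZXZAXAAAXAAXAAAZXZAXAAAXAAXAAAZXZAXAAZXZAZXZAXAAAXAAXAA

Derivation:
Step 0: XX
Step 1: AXAAXA
Step 2: AZXZAXAAZXZAZXZAXAAZXZ
Step 3: AZXZAXAAAXAAXAAAZXZAXAAZXZAZXZAXAAAXAAXAAAZXZAXAAAXAAXAAAZXZAXAAZXZAZXZAXAAAXAAXAA


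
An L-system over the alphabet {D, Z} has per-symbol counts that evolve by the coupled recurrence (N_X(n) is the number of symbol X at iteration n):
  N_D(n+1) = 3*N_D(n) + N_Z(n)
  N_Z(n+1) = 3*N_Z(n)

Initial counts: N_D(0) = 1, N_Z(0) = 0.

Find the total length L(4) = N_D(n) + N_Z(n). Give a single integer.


Step 0: N_D=1, N_Z=0, L=1
Step 1: N_D=3, N_Z=0, L=3
Step 2: N_D=9, N_Z=0, L=9
Step 3: N_D=27, N_Z=0, L=27
Step 4: N_D=81, N_Z=0, L=81

Answer: 81


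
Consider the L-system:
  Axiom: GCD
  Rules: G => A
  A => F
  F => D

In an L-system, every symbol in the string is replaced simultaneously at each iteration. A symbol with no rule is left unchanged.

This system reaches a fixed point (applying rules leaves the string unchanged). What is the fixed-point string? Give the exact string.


Step 0: GCD
Step 1: ACD
Step 2: FCD
Step 3: DCD
Step 4: DCD  (unchanged — fixed point at step 3)

Answer: DCD


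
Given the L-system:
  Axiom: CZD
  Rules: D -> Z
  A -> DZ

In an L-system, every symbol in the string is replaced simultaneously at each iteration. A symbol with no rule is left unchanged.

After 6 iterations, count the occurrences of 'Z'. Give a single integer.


Answer: 2

Derivation:
Step 0: CZD  (1 'Z')
Step 1: CZZ  (2 'Z')
Step 2: CZZ  (2 'Z')
Step 3: CZZ  (2 'Z')
Step 4: CZZ  (2 'Z')
Step 5: CZZ  (2 'Z')
Step 6: CZZ  (2 'Z')


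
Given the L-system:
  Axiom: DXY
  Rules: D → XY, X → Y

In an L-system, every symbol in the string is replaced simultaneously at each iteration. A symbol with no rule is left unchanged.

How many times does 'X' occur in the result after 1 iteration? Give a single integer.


Answer: 1

Derivation:
Step 0: DXY  (1 'X')
Step 1: XYYY  (1 'X')


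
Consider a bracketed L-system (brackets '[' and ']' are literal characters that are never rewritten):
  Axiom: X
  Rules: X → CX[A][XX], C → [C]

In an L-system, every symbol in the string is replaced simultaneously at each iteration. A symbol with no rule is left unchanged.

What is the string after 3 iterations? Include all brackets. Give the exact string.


Answer: [[C]][C]CX[A][XX][A][CX[A][XX]CX[A][XX]][A][[C]CX[A][XX][A][CX[A][XX]CX[A][XX]][C]CX[A][XX][A][CX[A][XX]CX[A][XX]]]

Derivation:
Step 0: X
Step 1: CX[A][XX]
Step 2: [C]CX[A][XX][A][CX[A][XX]CX[A][XX]]
Step 3: [[C]][C]CX[A][XX][A][CX[A][XX]CX[A][XX]][A][[C]CX[A][XX][A][CX[A][XX]CX[A][XX]][C]CX[A][XX][A][CX[A][XX]CX[A][XX]]]


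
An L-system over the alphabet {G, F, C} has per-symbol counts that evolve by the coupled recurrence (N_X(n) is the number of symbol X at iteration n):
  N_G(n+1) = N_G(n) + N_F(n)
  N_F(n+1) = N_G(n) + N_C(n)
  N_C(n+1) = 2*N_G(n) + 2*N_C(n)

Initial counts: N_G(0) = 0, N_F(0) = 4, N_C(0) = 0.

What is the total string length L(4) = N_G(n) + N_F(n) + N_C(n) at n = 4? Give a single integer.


Answer: 116

Derivation:
Step 0: N_G=0, N_F=4, N_C=0, L=4
Step 1: N_G=4, N_F=0, N_C=0, L=4
Step 2: N_G=4, N_F=4, N_C=8, L=16
Step 3: N_G=8, N_F=12, N_C=24, L=44
Step 4: N_G=20, N_F=32, N_C=64, L=116


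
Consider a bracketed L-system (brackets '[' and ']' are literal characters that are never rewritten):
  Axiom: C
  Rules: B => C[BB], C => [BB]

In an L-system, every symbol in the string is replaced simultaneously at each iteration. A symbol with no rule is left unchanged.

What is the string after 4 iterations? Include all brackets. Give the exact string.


Answer: [[C[BB]C[BB]][[BB][C[BB]C[BB]][BB][C[BB]C[BB]]][C[BB]C[BB]][[BB][C[BB]C[BB]][BB][C[BB]C[BB]]]]

Derivation:
Step 0: C
Step 1: [BB]
Step 2: [C[BB]C[BB]]
Step 3: [[BB][C[BB]C[BB]][BB][C[BB]C[BB]]]
Step 4: [[C[BB]C[BB]][[BB][C[BB]C[BB]][BB][C[BB]C[BB]]][C[BB]C[BB]][[BB][C[BB]C[BB]][BB][C[BB]C[BB]]]]


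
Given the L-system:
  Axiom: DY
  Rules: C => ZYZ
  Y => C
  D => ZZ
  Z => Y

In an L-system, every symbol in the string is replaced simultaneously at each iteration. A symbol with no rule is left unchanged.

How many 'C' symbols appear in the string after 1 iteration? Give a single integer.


Answer: 1

Derivation:
Step 0: DY  (0 'C')
Step 1: ZZC  (1 'C')


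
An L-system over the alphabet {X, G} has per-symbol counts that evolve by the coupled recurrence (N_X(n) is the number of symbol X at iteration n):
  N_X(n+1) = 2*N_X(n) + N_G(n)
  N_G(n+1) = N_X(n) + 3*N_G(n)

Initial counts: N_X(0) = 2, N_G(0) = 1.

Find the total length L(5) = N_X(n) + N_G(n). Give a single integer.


Step 0: N_X=2, N_G=1, L=3
Step 1: N_X=5, N_G=5, L=10
Step 2: N_X=15, N_G=20, L=35
Step 3: N_X=50, N_G=75, L=125
Step 4: N_X=175, N_G=275, L=450
Step 5: N_X=625, N_G=1000, L=1625

Answer: 1625


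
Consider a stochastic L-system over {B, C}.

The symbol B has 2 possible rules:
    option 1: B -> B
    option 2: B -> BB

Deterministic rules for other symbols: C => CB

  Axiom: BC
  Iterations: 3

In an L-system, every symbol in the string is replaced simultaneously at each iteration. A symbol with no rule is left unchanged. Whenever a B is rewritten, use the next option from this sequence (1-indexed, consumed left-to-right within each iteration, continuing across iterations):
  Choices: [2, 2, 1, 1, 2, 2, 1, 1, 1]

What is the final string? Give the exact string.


Answer: BBBBBCBBB

Derivation:
Step 0: BC
Step 1: BBCB  (used choices [2])
Step 2: BBBCBB  (used choices [2, 1, 1])
Step 3: BBBBBCBBB  (used choices [2, 2, 1, 1, 1])


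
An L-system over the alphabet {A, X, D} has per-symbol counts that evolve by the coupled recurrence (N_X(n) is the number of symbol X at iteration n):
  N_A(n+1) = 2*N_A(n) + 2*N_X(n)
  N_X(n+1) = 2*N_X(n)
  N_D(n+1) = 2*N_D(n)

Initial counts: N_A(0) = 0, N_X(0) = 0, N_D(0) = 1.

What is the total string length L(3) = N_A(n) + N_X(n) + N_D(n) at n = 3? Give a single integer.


Step 0: N_A=0, N_X=0, N_D=1, L=1
Step 1: N_A=0, N_X=0, N_D=2, L=2
Step 2: N_A=0, N_X=0, N_D=4, L=4
Step 3: N_A=0, N_X=0, N_D=8, L=8

Answer: 8


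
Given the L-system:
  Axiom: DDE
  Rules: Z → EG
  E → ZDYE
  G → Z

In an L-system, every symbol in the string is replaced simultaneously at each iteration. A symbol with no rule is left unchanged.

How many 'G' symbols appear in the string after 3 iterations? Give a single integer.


Answer: 1

Derivation:
Step 0: DDE  (0 'G')
Step 1: DDZDYE  (0 'G')
Step 2: DDEGDYZDYE  (1 'G')
Step 3: DDZDYEZDYEGDYZDYE  (1 'G')


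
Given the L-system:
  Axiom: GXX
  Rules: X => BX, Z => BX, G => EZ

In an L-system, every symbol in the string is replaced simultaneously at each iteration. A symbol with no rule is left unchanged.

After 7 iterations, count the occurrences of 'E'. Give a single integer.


Step 0: GXX  (0 'E')
Step 1: EZBXBX  (1 'E')
Step 2: EBXBBXBBX  (1 'E')
Step 3: EBBXBBBXBBBX  (1 'E')
Step 4: EBBBXBBBBXBBBBX  (1 'E')
Step 5: EBBBBXBBBBBXBBBBBX  (1 'E')
Step 6: EBBBBBXBBBBBBXBBBBBBX  (1 'E')
Step 7: EBBBBBBXBBBBBBBXBBBBBBBX  (1 'E')

Answer: 1


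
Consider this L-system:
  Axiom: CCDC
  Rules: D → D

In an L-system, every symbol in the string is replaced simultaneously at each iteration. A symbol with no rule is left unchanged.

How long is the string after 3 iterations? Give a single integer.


Step 0: length = 4
Step 1: length = 4
Step 2: length = 4
Step 3: length = 4

Answer: 4


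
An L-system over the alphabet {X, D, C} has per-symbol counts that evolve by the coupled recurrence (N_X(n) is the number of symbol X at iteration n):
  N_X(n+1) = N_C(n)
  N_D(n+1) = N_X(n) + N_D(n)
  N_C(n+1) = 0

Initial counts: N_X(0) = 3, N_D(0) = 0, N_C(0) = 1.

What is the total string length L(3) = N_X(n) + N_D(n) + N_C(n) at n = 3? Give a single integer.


Step 0: N_X=3, N_D=0, N_C=1, L=4
Step 1: N_X=1, N_D=3, N_C=0, L=4
Step 2: N_X=0, N_D=4, N_C=0, L=4
Step 3: N_X=0, N_D=4, N_C=0, L=4

Answer: 4


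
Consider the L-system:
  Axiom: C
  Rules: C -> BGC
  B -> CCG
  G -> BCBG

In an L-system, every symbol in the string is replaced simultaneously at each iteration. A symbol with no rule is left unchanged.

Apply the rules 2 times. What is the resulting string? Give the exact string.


Step 0: C
Step 1: BGC
Step 2: CCGBCBGBGC

Answer: CCGBCBGBGC


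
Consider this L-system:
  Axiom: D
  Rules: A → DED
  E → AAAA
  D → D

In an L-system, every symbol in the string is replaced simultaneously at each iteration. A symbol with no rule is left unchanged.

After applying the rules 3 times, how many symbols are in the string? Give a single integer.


Step 0: length = 1
Step 1: length = 1
Step 2: length = 1
Step 3: length = 1

Answer: 1


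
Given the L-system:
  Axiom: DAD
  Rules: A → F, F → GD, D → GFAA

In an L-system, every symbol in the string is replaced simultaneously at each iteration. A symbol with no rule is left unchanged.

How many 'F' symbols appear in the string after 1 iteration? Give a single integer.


Step 0: DAD  (0 'F')
Step 1: GFAAFGFAA  (3 'F')

Answer: 3


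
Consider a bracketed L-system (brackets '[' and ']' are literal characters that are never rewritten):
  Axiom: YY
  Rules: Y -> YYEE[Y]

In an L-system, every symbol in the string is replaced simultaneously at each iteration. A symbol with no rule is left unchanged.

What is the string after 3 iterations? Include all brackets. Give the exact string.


Answer: YYEE[Y]YYEE[Y]EE[YYEE[Y]]YYEE[Y]YYEE[Y]EE[YYEE[Y]]EE[YYEE[Y]YYEE[Y]EE[YYEE[Y]]]YYEE[Y]YYEE[Y]EE[YYEE[Y]]YYEE[Y]YYEE[Y]EE[YYEE[Y]]EE[YYEE[Y]YYEE[Y]EE[YYEE[Y]]]

Derivation:
Step 0: YY
Step 1: YYEE[Y]YYEE[Y]
Step 2: YYEE[Y]YYEE[Y]EE[YYEE[Y]]YYEE[Y]YYEE[Y]EE[YYEE[Y]]
Step 3: YYEE[Y]YYEE[Y]EE[YYEE[Y]]YYEE[Y]YYEE[Y]EE[YYEE[Y]]EE[YYEE[Y]YYEE[Y]EE[YYEE[Y]]]YYEE[Y]YYEE[Y]EE[YYEE[Y]]YYEE[Y]YYEE[Y]EE[YYEE[Y]]EE[YYEE[Y]YYEE[Y]EE[YYEE[Y]]]


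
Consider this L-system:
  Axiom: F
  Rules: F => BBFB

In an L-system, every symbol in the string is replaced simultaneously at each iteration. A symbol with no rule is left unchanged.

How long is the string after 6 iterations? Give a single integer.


Step 0: length = 1
Step 1: length = 4
Step 2: length = 7
Step 3: length = 10
Step 4: length = 13
Step 5: length = 16
Step 6: length = 19

Answer: 19


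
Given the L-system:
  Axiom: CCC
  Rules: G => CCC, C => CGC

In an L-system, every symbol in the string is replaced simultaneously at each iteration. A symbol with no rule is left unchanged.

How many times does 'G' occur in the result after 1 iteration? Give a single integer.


Step 0: CCC  (0 'G')
Step 1: CGCCGCCGC  (3 'G')

Answer: 3


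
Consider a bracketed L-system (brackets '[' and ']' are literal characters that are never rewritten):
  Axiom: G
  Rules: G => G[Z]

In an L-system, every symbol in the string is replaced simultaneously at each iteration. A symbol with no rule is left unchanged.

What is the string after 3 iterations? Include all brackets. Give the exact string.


Answer: G[Z][Z][Z]

Derivation:
Step 0: G
Step 1: G[Z]
Step 2: G[Z][Z]
Step 3: G[Z][Z][Z]


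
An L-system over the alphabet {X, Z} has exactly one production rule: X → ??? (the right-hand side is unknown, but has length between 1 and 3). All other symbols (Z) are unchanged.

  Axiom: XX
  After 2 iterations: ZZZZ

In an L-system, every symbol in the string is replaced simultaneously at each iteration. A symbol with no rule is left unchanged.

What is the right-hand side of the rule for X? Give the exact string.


Answer: ZZ

Derivation:
Trying X → ZZ:
  Step 0: XX
  Step 1: ZZZZ
  Step 2: ZZZZ
Matches the given result.


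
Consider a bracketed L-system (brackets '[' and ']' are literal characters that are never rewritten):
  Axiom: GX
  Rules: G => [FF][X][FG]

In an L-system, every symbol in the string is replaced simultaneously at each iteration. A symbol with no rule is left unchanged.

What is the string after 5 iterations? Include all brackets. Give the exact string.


Step 0: GX
Step 1: [FF][X][FG]X
Step 2: [FF][X][F[FF][X][FG]]X
Step 3: [FF][X][F[FF][X][F[FF][X][FG]]]X
Step 4: [FF][X][F[FF][X][F[FF][X][F[FF][X][FG]]]]X
Step 5: [FF][X][F[FF][X][F[FF][X][F[FF][X][F[FF][X][FG]]]]]X

Answer: [FF][X][F[FF][X][F[FF][X][F[FF][X][F[FF][X][FG]]]]]X


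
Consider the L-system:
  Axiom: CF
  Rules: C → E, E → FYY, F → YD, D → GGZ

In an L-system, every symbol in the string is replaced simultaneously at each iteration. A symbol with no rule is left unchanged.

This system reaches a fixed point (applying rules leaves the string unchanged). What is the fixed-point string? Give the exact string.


Step 0: CF
Step 1: EYD
Step 2: FYYYGGZ
Step 3: YDYYYGGZ
Step 4: YGGZYYYGGZ
Step 5: YGGZYYYGGZ  (unchanged — fixed point at step 4)

Answer: YGGZYYYGGZ


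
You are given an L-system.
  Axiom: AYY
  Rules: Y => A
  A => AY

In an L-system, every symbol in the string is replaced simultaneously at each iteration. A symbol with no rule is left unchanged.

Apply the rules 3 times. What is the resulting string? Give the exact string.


Step 0: AYY
Step 1: AYAA
Step 2: AYAAYAY
Step 3: AYAAYAYAAYA

Answer: AYAAYAYAAYA


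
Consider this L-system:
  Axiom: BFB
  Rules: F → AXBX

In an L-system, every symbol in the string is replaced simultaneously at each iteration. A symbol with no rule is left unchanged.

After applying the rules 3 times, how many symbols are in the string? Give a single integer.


Answer: 6

Derivation:
Step 0: length = 3
Step 1: length = 6
Step 2: length = 6
Step 3: length = 6


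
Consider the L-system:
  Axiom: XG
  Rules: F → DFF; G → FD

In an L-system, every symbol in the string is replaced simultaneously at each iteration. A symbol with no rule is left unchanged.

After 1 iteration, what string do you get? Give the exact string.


Answer: XFD

Derivation:
Step 0: XG
Step 1: XFD


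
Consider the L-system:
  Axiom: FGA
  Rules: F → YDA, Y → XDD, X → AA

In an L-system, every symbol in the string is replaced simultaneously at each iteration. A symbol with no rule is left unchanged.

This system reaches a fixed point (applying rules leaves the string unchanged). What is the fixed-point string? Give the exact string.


Answer: AADDDAGA

Derivation:
Step 0: FGA
Step 1: YDAGA
Step 2: XDDDAGA
Step 3: AADDDAGA
Step 4: AADDDAGA  (unchanged — fixed point at step 3)


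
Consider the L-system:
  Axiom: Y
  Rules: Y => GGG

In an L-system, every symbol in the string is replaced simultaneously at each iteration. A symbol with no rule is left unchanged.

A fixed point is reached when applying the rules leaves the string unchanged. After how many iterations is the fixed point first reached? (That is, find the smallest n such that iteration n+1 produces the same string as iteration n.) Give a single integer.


Step 0: Y
Step 1: GGG
Step 2: GGG  (unchanged — fixed point at step 1)

Answer: 1


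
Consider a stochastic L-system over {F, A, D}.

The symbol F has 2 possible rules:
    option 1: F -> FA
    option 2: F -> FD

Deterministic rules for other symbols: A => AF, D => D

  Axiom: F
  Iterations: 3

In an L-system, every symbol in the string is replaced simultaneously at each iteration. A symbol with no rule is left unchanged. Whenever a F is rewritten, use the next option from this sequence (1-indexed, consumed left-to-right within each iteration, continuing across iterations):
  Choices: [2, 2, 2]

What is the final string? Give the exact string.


Answer: FDDD

Derivation:
Step 0: F
Step 1: FD  (used choices [2])
Step 2: FDD  (used choices [2])
Step 3: FDDD  (used choices [2])


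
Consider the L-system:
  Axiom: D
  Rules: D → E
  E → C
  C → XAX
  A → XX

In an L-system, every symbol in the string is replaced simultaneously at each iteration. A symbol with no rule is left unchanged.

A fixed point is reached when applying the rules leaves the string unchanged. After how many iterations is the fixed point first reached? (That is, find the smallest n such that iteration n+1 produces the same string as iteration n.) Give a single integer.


Answer: 4

Derivation:
Step 0: D
Step 1: E
Step 2: C
Step 3: XAX
Step 4: XXXX
Step 5: XXXX  (unchanged — fixed point at step 4)


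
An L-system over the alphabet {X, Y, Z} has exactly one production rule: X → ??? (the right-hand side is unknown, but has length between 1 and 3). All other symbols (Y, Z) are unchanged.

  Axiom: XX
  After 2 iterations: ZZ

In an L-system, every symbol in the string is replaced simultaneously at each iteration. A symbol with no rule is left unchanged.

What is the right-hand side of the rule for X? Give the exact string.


Trying X → Z:
  Step 0: XX
  Step 1: ZZ
  Step 2: ZZ
Matches the given result.

Answer: Z


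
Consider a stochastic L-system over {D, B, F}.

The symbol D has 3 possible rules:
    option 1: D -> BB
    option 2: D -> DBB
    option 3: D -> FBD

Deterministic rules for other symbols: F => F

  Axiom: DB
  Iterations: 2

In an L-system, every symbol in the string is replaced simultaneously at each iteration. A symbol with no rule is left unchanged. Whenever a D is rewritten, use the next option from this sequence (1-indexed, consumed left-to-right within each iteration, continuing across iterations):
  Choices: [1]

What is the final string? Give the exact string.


Step 0: DB
Step 1: BBB  (used choices [1])
Step 2: BBB  (used choices [])

Answer: BBB


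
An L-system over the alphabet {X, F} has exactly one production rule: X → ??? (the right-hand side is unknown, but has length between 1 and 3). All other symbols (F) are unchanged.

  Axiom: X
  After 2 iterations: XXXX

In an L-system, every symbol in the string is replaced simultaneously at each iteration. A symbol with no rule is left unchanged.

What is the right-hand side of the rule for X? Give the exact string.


Trying X → XX:
  Step 0: X
  Step 1: XX
  Step 2: XXXX
Matches the given result.

Answer: XX


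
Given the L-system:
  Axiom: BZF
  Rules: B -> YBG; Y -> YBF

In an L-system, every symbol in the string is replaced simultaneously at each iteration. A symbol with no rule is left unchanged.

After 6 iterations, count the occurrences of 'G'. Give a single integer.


Step 0: BZF  (0 'G')
Step 1: YBGZF  (1 'G')
Step 2: YBFYBGGZF  (2 'G')
Step 3: YBFYBGFYBFYBGGGZF  (4 'G')
Step 4: YBFYBGFYBFYBGGFYBFYBGFYBFYBGGGGZF  (8 'G')
Step 5: YBFYBGFYBFYBGGFYBFYBGFYBFYBGGGFYBFYBGFYBFYBGGFYBFYBGFYBFYBGGGGGZF  (16 'G')
Step 6: YBFYBGFYBFYBGGFYBFYBGFYBFYBGGGFYBFYBGFYBFYBGGFYBFYBGFYBFYBGGGGFYBFYBGFYBFYBGGFYBFYBGFYBFYBGGGFYBFYBGFYBFYBGGFYBFYBGFYBFYBGGGGGGZF  (32 'G')

Answer: 32


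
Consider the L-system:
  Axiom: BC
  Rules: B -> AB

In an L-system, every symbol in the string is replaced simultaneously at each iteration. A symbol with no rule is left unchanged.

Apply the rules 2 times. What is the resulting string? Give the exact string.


Step 0: BC
Step 1: ABC
Step 2: AABC

Answer: AABC


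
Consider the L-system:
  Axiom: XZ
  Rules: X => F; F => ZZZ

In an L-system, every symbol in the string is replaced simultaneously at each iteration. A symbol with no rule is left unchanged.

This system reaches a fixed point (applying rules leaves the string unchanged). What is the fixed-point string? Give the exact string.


Answer: ZZZZ

Derivation:
Step 0: XZ
Step 1: FZ
Step 2: ZZZZ
Step 3: ZZZZ  (unchanged — fixed point at step 2)


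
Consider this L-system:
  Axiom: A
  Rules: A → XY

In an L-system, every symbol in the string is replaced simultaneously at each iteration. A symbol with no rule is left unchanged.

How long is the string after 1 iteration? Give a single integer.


Step 0: length = 1
Step 1: length = 2

Answer: 2


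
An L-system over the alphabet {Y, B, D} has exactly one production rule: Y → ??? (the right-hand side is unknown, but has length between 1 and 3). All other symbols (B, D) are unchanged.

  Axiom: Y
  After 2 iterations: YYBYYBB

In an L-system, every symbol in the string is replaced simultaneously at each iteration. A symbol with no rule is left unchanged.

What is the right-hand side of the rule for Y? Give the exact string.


Answer: YYB

Derivation:
Trying Y → YYB:
  Step 0: Y
  Step 1: YYB
  Step 2: YYBYYBB
Matches the given result.


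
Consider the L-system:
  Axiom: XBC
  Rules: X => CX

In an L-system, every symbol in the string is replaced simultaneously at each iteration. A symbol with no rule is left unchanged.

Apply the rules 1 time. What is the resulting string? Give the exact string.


Step 0: XBC
Step 1: CXBC

Answer: CXBC


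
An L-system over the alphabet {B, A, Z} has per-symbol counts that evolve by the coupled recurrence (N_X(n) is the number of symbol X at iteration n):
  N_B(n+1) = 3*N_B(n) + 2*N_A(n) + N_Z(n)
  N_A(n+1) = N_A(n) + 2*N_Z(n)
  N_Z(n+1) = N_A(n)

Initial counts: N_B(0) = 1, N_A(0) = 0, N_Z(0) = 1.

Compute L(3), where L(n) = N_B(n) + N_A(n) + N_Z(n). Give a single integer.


Answer: 62

Derivation:
Step 0: N_B=1, N_A=0, N_Z=1, L=2
Step 1: N_B=4, N_A=2, N_Z=0, L=6
Step 2: N_B=16, N_A=2, N_Z=2, L=20
Step 3: N_B=54, N_A=6, N_Z=2, L=62


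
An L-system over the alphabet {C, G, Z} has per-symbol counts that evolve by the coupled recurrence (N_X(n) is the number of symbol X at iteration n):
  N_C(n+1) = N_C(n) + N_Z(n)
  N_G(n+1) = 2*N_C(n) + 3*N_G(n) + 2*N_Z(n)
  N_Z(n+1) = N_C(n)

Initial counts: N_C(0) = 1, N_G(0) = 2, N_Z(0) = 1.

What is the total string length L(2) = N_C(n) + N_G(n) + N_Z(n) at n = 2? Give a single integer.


Step 0: N_C=1, N_G=2, N_Z=1, L=4
Step 1: N_C=2, N_G=10, N_Z=1, L=13
Step 2: N_C=3, N_G=36, N_Z=2, L=41

Answer: 41


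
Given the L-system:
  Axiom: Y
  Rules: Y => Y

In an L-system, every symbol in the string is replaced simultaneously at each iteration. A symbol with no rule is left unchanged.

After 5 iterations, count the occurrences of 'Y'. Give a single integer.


Answer: 1

Derivation:
Step 0: Y  (1 'Y')
Step 1: Y  (1 'Y')
Step 2: Y  (1 'Y')
Step 3: Y  (1 'Y')
Step 4: Y  (1 'Y')
Step 5: Y  (1 'Y')


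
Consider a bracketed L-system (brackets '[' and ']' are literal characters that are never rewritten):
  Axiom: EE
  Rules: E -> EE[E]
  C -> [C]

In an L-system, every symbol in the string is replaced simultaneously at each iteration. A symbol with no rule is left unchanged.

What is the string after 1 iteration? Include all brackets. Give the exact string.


Answer: EE[E]EE[E]

Derivation:
Step 0: EE
Step 1: EE[E]EE[E]


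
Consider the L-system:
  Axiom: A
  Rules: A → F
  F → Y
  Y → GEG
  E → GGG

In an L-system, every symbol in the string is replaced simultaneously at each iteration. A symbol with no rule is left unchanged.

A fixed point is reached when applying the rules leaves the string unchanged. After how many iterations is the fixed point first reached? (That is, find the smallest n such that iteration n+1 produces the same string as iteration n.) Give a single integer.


Answer: 4

Derivation:
Step 0: A
Step 1: F
Step 2: Y
Step 3: GEG
Step 4: GGGGG
Step 5: GGGGG  (unchanged — fixed point at step 4)


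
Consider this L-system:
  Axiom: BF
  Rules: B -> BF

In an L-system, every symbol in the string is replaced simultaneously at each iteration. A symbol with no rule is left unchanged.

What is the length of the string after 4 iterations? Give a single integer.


Step 0: length = 2
Step 1: length = 3
Step 2: length = 4
Step 3: length = 5
Step 4: length = 6

Answer: 6


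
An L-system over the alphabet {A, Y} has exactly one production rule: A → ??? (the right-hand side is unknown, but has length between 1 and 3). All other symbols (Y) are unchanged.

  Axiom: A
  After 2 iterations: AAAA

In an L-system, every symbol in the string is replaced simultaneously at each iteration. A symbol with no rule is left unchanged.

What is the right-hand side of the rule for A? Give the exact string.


Trying A → AA:
  Step 0: A
  Step 1: AA
  Step 2: AAAA
Matches the given result.

Answer: AA


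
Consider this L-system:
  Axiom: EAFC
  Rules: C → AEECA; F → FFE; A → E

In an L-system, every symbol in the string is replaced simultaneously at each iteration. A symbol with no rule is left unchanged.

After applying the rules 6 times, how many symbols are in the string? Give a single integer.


Step 0: length = 4
Step 1: length = 10
Step 2: length = 18
Step 3: length = 30
Step 4: length = 50
Step 5: length = 86
Step 6: length = 154

Answer: 154


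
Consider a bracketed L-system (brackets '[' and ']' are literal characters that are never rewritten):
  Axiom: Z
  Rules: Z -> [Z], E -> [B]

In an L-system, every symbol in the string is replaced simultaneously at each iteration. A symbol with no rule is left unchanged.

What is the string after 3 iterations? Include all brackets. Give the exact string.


Step 0: Z
Step 1: [Z]
Step 2: [[Z]]
Step 3: [[[Z]]]

Answer: [[[Z]]]


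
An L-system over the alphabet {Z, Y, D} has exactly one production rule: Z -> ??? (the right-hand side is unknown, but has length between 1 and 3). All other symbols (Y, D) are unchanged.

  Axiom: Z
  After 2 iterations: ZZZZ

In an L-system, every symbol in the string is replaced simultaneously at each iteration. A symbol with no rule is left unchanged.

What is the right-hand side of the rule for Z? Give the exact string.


Answer: ZZ

Derivation:
Trying Z -> ZZ:
  Step 0: Z
  Step 1: ZZ
  Step 2: ZZZZ
Matches the given result.


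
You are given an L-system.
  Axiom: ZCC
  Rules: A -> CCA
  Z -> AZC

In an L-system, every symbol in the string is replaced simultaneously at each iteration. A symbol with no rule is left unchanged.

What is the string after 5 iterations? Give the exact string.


Answer: CCCCCCCCACCCCCCACCCCACCAAZCCCCCCC

Derivation:
Step 0: ZCC
Step 1: AZCCC
Step 2: CCAAZCCCC
Step 3: CCCCACCAAZCCCCC
Step 4: CCCCCCACCCCACCAAZCCCCCC
Step 5: CCCCCCCCACCCCCCACCCCACCAAZCCCCCCC


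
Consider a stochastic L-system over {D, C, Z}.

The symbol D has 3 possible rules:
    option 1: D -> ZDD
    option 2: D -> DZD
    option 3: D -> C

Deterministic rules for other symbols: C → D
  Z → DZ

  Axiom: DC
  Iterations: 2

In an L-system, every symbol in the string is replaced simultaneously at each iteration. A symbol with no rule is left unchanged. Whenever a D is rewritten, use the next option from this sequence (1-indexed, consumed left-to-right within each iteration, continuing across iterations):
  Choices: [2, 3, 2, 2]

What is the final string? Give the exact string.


Step 0: DC
Step 1: DZDD  (used choices [2])
Step 2: CDZDZDDZD  (used choices [3, 2, 2])

Answer: CDZDZDDZD


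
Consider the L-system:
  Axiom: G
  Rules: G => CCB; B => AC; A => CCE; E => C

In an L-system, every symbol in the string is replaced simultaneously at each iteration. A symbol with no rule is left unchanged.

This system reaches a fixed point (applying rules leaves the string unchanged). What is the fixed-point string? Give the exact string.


Answer: CCCCCC

Derivation:
Step 0: G
Step 1: CCB
Step 2: CCAC
Step 3: CCCCEC
Step 4: CCCCCC
Step 5: CCCCCC  (unchanged — fixed point at step 4)


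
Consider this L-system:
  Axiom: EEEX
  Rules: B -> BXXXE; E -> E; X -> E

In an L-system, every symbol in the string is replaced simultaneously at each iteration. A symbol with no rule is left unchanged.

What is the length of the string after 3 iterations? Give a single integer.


Answer: 4

Derivation:
Step 0: length = 4
Step 1: length = 4
Step 2: length = 4
Step 3: length = 4


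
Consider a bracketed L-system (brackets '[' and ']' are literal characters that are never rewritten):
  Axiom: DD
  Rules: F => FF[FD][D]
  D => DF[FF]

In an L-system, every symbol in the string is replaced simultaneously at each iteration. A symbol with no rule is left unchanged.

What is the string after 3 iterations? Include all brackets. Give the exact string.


Answer: DF[FF]FF[FD][D][FF[FD][D]FF[FD][D]]FF[FD][D]FF[FD][D][FF[FD][D]DF[FF]][DF[FF]][FF[FD][D]FF[FD][D][FF[FD][D]DF[FF]][DF[FF]]FF[FD][D]FF[FD][D][FF[FD][D]DF[FF]][DF[FF]]]DF[FF]FF[FD][D][FF[FD][D]FF[FD][D]]FF[FD][D]FF[FD][D][FF[FD][D]DF[FF]][DF[FF]][FF[FD][D]FF[FD][D][FF[FD][D]DF[FF]][DF[FF]]FF[FD][D]FF[FD][D][FF[FD][D]DF[FF]][DF[FF]]]

Derivation:
Step 0: DD
Step 1: DF[FF]DF[FF]
Step 2: DF[FF]FF[FD][D][FF[FD][D]FF[FD][D]]DF[FF]FF[FD][D][FF[FD][D]FF[FD][D]]
Step 3: DF[FF]FF[FD][D][FF[FD][D]FF[FD][D]]FF[FD][D]FF[FD][D][FF[FD][D]DF[FF]][DF[FF]][FF[FD][D]FF[FD][D][FF[FD][D]DF[FF]][DF[FF]]FF[FD][D]FF[FD][D][FF[FD][D]DF[FF]][DF[FF]]]DF[FF]FF[FD][D][FF[FD][D]FF[FD][D]]FF[FD][D]FF[FD][D][FF[FD][D]DF[FF]][DF[FF]][FF[FD][D]FF[FD][D][FF[FD][D]DF[FF]][DF[FF]]FF[FD][D]FF[FD][D][FF[FD][D]DF[FF]][DF[FF]]]
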